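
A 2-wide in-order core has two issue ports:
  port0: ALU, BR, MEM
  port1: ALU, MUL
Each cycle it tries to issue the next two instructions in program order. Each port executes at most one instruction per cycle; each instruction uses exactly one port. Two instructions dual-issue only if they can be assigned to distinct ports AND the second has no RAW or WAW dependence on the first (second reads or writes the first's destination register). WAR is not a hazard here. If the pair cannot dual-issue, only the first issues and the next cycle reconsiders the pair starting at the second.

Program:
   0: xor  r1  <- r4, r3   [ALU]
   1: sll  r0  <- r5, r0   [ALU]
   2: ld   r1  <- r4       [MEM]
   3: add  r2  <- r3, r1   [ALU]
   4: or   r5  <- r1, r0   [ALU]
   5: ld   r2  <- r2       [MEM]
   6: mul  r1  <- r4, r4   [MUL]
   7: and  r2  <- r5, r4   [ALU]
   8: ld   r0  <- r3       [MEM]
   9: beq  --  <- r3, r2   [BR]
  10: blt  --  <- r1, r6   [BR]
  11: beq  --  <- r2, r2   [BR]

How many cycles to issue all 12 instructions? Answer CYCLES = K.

CYCLES = 8

t=0 i0,i1:xor.ALU+sll.ALU ; dual
t=1 i2:ld.MEM ; RAW r1
t=2 i3,i4:add.ALU+or.ALU ; dual
t=3 i5,i6:ld.MEM+mul.MUL ; dual
t=4 i7,i8:and.ALU+ld.MEM ; dual
t=5 i9:beq.BR ; no-port BR/BR
t=6 i10:blt.BR ; no-port BR/BR
t=7 i11:beq.BR ; tail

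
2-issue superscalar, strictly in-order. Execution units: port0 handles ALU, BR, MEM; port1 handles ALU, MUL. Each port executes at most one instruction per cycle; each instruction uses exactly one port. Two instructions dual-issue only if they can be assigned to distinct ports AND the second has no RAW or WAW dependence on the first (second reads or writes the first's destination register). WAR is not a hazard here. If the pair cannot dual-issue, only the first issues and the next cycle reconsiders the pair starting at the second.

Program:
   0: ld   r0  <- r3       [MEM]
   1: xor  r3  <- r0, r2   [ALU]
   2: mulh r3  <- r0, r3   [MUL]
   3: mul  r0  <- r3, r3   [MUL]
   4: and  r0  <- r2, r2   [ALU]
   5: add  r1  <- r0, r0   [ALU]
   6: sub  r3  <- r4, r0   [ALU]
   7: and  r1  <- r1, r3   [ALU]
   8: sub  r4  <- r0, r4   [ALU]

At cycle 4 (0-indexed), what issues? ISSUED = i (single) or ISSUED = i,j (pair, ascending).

ISSUED = 4

c0: i0 ld.MEM  RAW r0
c1: i1 xor.ALU  RAW+WAW r3
c2: i2 mulh.MUL  no-port MUL/MUL
c3: i3 mul.MUL  WAW r0
c4: i4 and.ALU  RAW r0
c5: i5&i6 add.ALU/sub.ALU  2-wide
c6: i7&i8 and.ALU/sub.ALU  2-wide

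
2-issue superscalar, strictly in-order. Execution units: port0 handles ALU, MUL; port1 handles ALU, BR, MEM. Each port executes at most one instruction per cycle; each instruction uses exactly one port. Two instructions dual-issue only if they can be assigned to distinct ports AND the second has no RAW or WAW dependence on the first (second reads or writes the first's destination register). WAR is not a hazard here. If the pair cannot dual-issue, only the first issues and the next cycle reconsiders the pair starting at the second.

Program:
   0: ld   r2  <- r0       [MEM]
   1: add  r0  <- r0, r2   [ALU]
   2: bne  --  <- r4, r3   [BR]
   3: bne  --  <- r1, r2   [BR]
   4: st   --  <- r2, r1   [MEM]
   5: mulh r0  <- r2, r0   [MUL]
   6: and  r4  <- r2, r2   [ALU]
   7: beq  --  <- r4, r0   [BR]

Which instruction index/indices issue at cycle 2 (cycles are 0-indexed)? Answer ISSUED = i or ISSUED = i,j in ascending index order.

ISSUED = 3

c0: i0 ld.MEM  RAW r2
c1: i1&i2 add.ALU bne.BR  2-wide
c2: i3 bne.BR  no-port BR/MEM
c3: i4&i5 st.MEM mulh.MUL  2-wide
c4: i6 and.ALU  RAW r4
c5: i7 beq.BR  tail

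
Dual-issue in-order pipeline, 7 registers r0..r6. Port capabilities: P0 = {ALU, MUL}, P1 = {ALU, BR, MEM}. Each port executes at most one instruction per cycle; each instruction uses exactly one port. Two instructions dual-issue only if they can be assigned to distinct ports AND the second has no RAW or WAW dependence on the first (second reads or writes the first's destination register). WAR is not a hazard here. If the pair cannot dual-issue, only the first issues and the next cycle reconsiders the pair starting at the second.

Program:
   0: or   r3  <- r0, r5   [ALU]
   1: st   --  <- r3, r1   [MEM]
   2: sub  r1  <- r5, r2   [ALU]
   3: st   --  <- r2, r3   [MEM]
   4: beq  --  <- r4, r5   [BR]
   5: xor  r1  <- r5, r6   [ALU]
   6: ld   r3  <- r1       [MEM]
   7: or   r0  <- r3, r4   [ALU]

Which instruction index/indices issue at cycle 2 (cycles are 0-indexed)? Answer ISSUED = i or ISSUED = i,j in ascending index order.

ISSUED = 3

  cy0 -> i0 (or) RAW r3
  cy1 -> i1&i2 (st/sub) dual
  cy2 -> i3 (st) no-port MEM/BR
  cy3 -> i4&i5 (beq/xor) dual
  cy4 -> i6 (ld) RAW r3
  cy5 -> i7 (or) tail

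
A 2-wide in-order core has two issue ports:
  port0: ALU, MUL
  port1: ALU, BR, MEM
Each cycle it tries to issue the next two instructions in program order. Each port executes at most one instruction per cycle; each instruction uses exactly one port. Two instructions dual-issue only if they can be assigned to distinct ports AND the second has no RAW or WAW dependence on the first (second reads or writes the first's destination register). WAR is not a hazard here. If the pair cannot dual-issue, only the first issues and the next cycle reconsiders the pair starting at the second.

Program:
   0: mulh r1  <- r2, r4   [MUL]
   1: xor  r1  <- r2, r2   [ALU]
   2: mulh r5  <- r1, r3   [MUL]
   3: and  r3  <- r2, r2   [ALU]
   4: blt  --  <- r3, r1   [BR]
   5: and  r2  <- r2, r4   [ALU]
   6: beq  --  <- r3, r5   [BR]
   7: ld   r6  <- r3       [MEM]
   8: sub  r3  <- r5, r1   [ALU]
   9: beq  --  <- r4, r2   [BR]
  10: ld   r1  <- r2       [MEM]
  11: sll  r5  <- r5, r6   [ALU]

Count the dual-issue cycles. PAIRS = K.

#0 head=0: mulh i0 WAW r1
#1 head=1: xor i1 RAW r1
#2 head=2: mulh/and i2,i3 dual
#3 head=4: blt/and i4,i5 dual
#4 head=6: beq i6 no-port BR/MEM
#5 head=7: ld/sub i7,i8 dual
#6 head=9: beq i9 no-port BR/MEM
#7 head=10: ld/sll i10,i11 dual

PAIRS = 4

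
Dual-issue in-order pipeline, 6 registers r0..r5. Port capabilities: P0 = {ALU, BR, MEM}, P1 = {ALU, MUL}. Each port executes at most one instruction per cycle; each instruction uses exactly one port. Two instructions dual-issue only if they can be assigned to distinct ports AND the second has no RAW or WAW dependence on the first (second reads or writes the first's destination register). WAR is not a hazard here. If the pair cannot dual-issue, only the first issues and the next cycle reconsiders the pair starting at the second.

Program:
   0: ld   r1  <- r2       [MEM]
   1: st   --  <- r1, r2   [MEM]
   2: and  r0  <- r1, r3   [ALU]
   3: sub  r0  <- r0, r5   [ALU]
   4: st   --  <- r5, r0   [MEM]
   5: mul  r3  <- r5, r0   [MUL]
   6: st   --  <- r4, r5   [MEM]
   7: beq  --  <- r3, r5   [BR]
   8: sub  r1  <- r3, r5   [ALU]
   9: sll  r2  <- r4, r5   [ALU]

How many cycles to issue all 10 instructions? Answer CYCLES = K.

0. ld @i0  | no-port MEM/MEM
1. st/and @i1/i2  | dual
2. sub @i3  | RAW r0
3. st/mul @i4/i5  | dual
4. st @i6  | no-port MEM/BR
5. beq/sub @i7/i8  | dual
6. sll @i9  | tail

CYCLES = 7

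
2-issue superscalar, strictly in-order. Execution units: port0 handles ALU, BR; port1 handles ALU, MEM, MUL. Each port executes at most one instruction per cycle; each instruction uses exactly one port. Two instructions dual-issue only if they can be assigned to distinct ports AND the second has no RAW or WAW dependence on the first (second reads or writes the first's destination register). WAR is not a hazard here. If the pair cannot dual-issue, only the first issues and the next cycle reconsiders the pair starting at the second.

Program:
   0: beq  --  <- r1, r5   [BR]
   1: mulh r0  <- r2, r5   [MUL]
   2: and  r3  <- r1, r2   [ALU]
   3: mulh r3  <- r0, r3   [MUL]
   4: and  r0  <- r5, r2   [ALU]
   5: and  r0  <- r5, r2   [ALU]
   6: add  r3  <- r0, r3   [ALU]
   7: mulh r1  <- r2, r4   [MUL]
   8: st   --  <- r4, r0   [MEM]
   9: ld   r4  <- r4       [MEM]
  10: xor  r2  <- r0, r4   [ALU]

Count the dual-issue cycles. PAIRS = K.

PAIRS = 3

0. beq.BR+mulh.MUL @i0&i1  | 2-wide
1. and.ALU @i2  | RAW+WAW r3
2. mulh.MUL+and.ALU @i3&i4  | 2-wide
3. and.ALU @i5  | RAW r0
4. add.ALU+mulh.MUL @i6&i7  | 2-wide
5. st.MEM @i8  | no-port MEM/MEM
6. ld.MEM @i9  | RAW r4
7. xor.ALU @i10  | tail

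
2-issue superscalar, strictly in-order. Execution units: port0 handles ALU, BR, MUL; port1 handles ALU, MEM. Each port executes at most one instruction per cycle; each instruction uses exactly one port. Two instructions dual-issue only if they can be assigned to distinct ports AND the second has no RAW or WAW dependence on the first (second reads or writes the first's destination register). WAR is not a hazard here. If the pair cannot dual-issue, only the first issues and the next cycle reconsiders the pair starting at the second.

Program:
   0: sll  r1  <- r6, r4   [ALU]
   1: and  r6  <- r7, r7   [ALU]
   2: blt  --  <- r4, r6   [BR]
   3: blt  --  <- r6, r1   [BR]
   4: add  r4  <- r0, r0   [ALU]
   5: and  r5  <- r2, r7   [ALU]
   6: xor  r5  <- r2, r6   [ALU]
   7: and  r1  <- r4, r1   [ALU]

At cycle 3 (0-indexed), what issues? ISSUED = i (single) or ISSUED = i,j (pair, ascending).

  cy0 -> i0/i1 (sll.ALU+and.ALU) 2-wide
  cy1 -> i2 (blt.BR) no-port BR/BR
  cy2 -> i3/i4 (blt.BR+add.ALU) 2-wide
  cy3 -> i5 (and.ALU) WAW r5
  cy4 -> i6/i7 (xor.ALU+and.ALU) 2-wide

ISSUED = 5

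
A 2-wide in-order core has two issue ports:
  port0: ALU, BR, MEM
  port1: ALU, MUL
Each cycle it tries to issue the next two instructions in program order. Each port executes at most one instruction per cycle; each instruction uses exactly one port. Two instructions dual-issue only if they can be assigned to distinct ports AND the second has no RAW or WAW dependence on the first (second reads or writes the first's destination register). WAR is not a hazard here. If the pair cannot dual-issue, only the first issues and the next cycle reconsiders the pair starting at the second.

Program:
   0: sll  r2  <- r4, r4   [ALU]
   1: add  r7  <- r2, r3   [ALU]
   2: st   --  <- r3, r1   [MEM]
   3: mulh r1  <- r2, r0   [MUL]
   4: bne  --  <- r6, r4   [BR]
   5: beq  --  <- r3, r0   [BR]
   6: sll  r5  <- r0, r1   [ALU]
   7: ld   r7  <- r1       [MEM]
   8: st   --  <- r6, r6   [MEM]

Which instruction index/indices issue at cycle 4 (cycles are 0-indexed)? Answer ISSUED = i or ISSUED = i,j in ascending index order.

ISSUED = 7

t=0 i0:sll ; RAW r2
t=1 i1+i2:add+st ; pair
t=2 i3+i4:mulh+bne ; pair
t=3 i5+i6:beq+sll ; pair
t=4 i7:ld ; no-port MEM/MEM
t=5 i8:st ; tail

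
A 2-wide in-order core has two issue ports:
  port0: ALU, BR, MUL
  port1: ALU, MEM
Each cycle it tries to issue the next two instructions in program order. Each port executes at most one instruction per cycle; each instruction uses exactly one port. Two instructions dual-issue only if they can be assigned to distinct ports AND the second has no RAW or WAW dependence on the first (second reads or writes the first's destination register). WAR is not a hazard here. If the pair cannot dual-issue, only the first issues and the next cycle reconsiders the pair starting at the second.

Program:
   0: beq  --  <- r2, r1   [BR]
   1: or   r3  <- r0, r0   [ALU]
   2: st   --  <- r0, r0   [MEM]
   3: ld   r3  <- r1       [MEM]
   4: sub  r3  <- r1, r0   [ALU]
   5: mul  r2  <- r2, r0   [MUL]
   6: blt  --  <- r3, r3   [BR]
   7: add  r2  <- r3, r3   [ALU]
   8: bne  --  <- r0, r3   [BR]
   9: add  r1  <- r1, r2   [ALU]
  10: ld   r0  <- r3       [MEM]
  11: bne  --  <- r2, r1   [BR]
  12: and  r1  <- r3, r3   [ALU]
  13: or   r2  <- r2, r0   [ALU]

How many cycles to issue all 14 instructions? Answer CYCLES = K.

CYCLES = 8

0. beq.BR/or.ALU @i0/i1  | 2-wide
1. st.MEM @i2  | no-port MEM/MEM
2. ld.MEM @i3  | WAW r3
3. sub.ALU/mul.MUL @i4/i5  | 2-wide
4. blt.BR/add.ALU @i6/i7  | 2-wide
5. bne.BR/add.ALU @i8/i9  | 2-wide
6. ld.MEM/bne.BR @i10/i11  | 2-wide
7. and.ALU/or.ALU @i12/i13  | 2-wide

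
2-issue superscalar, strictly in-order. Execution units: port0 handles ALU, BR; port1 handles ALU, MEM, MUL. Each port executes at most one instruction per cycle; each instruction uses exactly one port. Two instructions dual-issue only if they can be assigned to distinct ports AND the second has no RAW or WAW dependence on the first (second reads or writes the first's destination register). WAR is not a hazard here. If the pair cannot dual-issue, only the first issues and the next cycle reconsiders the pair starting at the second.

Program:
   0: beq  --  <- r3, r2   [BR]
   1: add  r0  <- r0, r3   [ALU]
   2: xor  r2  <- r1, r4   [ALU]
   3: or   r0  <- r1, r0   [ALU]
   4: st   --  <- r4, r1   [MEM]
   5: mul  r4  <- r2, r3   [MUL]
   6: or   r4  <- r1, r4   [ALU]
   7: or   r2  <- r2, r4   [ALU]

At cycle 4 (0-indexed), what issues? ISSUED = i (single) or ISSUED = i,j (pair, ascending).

[0] i0/i1  beq+add  -- dual
[1] i2/i3  xor+or  -- dual
[2] i4  st  -- no-port MEM/MUL
[3] i5  mul  -- RAW+WAW r4
[4] i6  or  -- RAW r4
[5] i7  or  -- tail

ISSUED = 6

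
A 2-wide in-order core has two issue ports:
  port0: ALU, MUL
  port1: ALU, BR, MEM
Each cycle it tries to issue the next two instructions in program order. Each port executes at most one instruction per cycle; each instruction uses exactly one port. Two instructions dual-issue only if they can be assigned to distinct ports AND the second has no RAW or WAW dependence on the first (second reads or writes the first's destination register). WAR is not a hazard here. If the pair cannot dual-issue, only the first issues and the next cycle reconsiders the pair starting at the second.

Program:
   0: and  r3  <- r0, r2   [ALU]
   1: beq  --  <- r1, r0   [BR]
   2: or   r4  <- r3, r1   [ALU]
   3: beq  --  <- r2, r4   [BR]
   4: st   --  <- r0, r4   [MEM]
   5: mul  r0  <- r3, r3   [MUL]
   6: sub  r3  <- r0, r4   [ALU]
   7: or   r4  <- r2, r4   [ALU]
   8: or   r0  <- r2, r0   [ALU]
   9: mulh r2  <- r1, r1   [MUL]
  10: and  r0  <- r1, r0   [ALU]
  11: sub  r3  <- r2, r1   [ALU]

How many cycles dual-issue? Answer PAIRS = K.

PAIRS = 5

[0] i0,i1  and;beq  -- pair
[1] i2  or  -- RAW r4
[2] i3  beq  -- no-port BR/MEM
[3] i4,i5  st;mul  -- pair
[4] i6,i7  sub;or  -- pair
[5] i8,i9  or;mulh  -- pair
[6] i10,i11  and;sub  -- pair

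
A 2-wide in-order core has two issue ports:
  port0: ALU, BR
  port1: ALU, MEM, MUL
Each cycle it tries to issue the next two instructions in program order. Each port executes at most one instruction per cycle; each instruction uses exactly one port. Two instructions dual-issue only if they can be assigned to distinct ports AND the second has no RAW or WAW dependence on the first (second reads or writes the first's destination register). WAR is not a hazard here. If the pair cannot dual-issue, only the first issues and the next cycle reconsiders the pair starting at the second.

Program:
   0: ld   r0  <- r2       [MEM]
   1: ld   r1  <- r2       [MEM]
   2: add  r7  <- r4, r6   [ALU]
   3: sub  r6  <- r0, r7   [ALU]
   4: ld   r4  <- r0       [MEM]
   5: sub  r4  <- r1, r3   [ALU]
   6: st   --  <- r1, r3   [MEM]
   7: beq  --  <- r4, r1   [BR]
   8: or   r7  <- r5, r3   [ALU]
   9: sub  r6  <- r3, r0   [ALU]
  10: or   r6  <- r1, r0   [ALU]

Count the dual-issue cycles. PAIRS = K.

t=0 i0:ld ; no-port MEM/MEM
t=1 i1/i2:ld/add ; 2-wide
t=2 i3/i4:sub/ld ; 2-wide
t=3 i5/i6:sub/st ; 2-wide
t=4 i7/i8:beq/or ; 2-wide
t=5 i9:sub ; WAW r6
t=6 i10:or ; tail

PAIRS = 4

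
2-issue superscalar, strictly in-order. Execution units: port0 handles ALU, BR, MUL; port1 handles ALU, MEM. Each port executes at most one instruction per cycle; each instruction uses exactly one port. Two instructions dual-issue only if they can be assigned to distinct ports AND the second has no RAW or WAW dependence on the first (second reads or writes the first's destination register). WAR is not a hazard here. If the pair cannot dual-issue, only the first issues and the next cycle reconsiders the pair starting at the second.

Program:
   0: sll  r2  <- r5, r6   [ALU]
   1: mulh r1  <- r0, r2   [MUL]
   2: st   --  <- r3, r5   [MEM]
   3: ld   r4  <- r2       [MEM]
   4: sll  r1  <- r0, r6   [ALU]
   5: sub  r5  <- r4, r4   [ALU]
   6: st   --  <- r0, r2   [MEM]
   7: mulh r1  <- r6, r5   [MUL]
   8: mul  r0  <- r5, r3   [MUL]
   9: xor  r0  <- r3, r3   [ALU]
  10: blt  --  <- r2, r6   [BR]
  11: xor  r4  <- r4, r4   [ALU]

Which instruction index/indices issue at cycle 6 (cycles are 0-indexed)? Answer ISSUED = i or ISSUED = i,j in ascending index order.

ISSUED = 9,10

c0: i0 sll  RAW r2
c1: i1,i2 mulh st  2-wide
c2: i3,i4 ld sll  2-wide
c3: i5,i6 sub st  2-wide
c4: i7 mulh  no-port MUL/MUL
c5: i8 mul  WAW r0
c6: i9,i10 xor blt  2-wide
c7: i11 xor  tail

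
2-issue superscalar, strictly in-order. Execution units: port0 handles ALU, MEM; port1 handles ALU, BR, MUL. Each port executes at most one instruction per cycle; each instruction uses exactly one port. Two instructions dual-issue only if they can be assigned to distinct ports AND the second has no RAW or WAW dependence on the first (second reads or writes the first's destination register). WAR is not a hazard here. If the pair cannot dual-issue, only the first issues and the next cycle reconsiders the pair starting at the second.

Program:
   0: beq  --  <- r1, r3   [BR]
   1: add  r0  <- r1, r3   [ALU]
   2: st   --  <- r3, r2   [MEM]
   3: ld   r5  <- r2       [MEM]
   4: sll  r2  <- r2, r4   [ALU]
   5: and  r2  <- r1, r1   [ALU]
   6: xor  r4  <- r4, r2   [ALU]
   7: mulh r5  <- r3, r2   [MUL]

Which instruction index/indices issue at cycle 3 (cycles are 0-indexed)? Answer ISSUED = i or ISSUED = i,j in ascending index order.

#0 head=0: beq.BR;add.ALU i0/i1 pair
#1 head=2: st.MEM i2 no-port MEM/MEM
#2 head=3: ld.MEM;sll.ALU i3/i4 pair
#3 head=5: and.ALU i5 RAW r2
#4 head=6: xor.ALU;mulh.MUL i6/i7 pair

ISSUED = 5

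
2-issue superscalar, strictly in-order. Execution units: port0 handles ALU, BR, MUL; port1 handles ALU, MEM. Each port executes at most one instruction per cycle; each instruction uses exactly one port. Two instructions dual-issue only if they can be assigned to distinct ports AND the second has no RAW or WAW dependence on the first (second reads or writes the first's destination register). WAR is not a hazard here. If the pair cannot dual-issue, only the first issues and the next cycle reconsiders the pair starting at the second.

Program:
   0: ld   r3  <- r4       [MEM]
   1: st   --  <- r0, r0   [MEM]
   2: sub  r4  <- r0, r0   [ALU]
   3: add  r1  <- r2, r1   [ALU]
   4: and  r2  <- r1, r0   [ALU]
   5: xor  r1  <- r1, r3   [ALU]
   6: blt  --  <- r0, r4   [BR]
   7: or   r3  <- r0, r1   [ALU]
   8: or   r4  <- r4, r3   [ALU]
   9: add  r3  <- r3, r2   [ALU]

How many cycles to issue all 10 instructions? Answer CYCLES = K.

#0 head=0: ld.MEM i0 no-port MEM/MEM
#1 head=1: st.MEM/sub.ALU i1+i2 pair
#2 head=3: add.ALU i3 RAW r1
#3 head=4: and.ALU/xor.ALU i4+i5 pair
#4 head=6: blt.BR/or.ALU i6+i7 pair
#5 head=8: or.ALU/add.ALU i8+i9 pair

CYCLES = 6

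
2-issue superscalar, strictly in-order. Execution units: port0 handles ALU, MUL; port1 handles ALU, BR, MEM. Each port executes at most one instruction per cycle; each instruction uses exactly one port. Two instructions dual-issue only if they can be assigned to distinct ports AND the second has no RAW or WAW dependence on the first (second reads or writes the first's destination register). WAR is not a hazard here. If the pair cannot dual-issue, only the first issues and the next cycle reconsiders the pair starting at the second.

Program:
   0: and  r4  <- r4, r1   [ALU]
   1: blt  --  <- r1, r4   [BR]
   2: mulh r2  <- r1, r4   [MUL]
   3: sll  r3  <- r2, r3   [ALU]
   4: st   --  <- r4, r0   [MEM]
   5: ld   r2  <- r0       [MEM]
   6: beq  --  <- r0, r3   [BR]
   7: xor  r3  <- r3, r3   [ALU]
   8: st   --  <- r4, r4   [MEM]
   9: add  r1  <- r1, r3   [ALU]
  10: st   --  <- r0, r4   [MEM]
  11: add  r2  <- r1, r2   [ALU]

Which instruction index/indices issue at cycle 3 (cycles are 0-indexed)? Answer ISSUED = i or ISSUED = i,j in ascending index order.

ISSUED = 5

c0: i0 and.ALU  RAW r4
c1: i1&i2 blt.BR+mulh.MUL  2-wide
c2: i3&i4 sll.ALU+st.MEM  2-wide
c3: i5 ld.MEM  no-port MEM/BR
c4: i6&i7 beq.BR+xor.ALU  2-wide
c5: i8&i9 st.MEM+add.ALU  2-wide
c6: i10&i11 st.MEM+add.ALU  2-wide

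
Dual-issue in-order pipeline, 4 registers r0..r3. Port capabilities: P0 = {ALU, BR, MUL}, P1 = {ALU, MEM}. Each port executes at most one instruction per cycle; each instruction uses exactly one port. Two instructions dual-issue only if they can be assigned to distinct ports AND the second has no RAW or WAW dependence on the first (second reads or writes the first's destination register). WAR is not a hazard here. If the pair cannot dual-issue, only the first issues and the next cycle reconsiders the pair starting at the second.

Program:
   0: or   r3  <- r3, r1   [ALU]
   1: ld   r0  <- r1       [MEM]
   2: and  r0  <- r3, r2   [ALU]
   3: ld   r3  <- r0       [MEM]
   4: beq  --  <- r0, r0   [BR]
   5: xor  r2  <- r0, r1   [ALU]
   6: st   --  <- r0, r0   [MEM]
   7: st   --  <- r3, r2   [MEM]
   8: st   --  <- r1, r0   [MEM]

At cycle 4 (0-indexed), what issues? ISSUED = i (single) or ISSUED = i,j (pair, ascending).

ISSUED = 7

#0 head=0: or+ld i0/i1 2-wide
#1 head=2: and i2 RAW r0
#2 head=3: ld+beq i3/i4 2-wide
#3 head=5: xor+st i5/i6 2-wide
#4 head=7: st i7 no-port MEM/MEM
#5 head=8: st i8 tail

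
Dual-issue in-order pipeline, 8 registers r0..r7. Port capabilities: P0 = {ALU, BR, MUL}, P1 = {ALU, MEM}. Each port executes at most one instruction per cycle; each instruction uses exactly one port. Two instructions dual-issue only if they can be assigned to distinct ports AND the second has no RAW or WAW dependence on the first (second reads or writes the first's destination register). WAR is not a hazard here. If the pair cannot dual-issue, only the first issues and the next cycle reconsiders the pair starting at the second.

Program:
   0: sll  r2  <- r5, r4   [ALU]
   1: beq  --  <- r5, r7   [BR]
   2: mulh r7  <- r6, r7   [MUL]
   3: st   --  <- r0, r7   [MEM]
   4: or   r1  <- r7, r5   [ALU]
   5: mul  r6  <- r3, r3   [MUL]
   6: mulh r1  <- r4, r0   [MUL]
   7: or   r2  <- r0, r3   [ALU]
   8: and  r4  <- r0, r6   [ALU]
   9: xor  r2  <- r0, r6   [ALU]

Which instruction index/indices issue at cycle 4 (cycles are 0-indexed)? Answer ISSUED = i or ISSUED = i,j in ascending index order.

  cy0 -> i0&i1 (sll.ALU;beq.BR) pair
  cy1 -> i2 (mulh.MUL) RAW r7
  cy2 -> i3&i4 (st.MEM;or.ALU) pair
  cy3 -> i5 (mul.MUL) no-port MUL/MUL
  cy4 -> i6&i7 (mulh.MUL;or.ALU) pair
  cy5 -> i8&i9 (and.ALU;xor.ALU) pair

ISSUED = 6,7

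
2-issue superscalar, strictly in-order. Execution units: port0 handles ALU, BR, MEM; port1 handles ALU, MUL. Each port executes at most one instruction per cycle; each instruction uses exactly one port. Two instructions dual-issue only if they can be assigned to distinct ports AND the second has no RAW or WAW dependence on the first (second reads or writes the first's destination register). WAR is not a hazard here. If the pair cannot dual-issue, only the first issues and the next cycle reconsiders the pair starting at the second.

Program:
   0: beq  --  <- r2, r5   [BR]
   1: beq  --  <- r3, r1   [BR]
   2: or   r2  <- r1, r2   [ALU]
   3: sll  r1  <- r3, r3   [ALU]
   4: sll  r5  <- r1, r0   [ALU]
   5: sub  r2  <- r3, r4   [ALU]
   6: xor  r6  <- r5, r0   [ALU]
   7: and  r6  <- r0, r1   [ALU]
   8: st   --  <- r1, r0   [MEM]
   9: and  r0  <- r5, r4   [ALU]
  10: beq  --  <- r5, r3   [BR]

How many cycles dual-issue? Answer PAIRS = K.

PAIRS = 4

0. beq.BR @i0  | no-port BR/BR
1. beq.BR;or.ALU @i1&i2  | 2-wide
2. sll.ALU @i3  | RAW r1
3. sll.ALU;sub.ALU @i4&i5  | 2-wide
4. xor.ALU @i6  | WAW r6
5. and.ALU;st.MEM @i7&i8  | 2-wide
6. and.ALU;beq.BR @i9&i10  | 2-wide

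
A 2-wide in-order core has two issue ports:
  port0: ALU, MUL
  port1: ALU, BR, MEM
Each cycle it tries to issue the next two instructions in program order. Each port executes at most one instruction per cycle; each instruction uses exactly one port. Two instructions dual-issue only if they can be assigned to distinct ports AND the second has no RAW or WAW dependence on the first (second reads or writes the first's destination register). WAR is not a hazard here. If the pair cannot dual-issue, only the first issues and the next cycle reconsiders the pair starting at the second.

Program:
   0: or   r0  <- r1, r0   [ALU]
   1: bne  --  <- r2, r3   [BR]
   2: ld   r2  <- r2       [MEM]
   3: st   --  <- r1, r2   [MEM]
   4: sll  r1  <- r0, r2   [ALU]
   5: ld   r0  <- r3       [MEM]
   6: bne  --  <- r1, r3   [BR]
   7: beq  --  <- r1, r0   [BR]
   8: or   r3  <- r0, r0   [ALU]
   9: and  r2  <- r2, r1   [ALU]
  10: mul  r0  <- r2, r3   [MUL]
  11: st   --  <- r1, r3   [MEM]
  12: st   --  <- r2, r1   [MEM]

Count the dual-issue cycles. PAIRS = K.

PAIRS = 4

  cy0 -> i0/i1 (or;bne) 2-wide
  cy1 -> i2 (ld) no-port MEM/MEM
  cy2 -> i3/i4 (st;sll) 2-wide
  cy3 -> i5 (ld) no-port MEM/BR
  cy4 -> i6 (bne) no-port BR/BR
  cy5 -> i7/i8 (beq;or) 2-wide
  cy6 -> i9 (and) RAW r2
  cy7 -> i10/i11 (mul;st) 2-wide
  cy8 -> i12 (st) tail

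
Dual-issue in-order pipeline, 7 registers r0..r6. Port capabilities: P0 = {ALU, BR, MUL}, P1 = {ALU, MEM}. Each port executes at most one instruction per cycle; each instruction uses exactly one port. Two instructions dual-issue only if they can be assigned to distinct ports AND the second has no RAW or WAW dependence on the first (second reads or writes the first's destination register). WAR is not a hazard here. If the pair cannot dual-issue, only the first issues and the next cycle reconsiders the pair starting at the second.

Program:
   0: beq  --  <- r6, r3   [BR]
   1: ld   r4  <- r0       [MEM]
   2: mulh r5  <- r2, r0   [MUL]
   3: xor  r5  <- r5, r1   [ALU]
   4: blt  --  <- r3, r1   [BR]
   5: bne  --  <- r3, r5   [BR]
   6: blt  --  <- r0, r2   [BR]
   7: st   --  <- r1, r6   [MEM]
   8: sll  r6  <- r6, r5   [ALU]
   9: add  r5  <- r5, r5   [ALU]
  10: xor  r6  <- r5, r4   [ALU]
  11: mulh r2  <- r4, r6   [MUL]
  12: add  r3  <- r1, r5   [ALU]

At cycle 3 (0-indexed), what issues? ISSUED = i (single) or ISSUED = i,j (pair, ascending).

ISSUED = 5

  cy0 -> i0&i1 (beq.BR/ld.MEM) dual
  cy1 -> i2 (mulh.MUL) RAW+WAW r5
  cy2 -> i3&i4 (xor.ALU/blt.BR) dual
  cy3 -> i5 (bne.BR) no-port BR/BR
  cy4 -> i6&i7 (blt.BR/st.MEM) dual
  cy5 -> i8&i9 (sll.ALU/add.ALU) dual
  cy6 -> i10 (xor.ALU) RAW r6
  cy7 -> i11&i12 (mulh.MUL/add.ALU) dual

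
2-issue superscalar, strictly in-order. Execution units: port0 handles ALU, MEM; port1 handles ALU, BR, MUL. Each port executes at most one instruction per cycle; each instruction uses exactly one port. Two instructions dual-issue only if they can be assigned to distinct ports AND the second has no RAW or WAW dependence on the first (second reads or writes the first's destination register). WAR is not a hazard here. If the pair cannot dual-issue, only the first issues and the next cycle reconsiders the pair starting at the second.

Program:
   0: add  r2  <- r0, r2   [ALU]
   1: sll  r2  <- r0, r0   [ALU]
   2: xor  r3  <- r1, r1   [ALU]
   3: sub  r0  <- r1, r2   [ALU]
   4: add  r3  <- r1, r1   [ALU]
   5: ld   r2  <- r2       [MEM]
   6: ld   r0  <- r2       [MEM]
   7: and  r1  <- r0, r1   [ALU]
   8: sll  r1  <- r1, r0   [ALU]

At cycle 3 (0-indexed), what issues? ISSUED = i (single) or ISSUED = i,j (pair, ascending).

0. add @i0  | WAW r2
1. sll xor @i1&i2  | 2-wide
2. sub add @i3&i4  | 2-wide
3. ld @i5  | no-port MEM/MEM
4. ld @i6  | RAW r0
5. and @i7  | RAW+WAW r1
6. sll @i8  | tail

ISSUED = 5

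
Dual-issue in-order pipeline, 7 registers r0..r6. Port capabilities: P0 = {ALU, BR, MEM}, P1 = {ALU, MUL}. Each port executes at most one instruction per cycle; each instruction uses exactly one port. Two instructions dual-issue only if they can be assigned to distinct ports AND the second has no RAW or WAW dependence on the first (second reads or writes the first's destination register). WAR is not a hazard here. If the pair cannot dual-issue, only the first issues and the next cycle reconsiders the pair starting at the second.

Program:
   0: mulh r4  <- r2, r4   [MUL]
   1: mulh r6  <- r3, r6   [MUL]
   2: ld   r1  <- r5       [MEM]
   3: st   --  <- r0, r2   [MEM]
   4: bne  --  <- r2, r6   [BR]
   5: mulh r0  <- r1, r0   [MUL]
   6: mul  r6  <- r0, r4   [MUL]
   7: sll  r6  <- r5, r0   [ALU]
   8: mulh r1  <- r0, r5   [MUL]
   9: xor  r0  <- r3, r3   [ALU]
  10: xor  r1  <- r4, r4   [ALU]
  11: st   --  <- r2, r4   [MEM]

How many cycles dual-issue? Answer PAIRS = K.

0. mulh @i0  | no-port MUL/MUL
1. mulh+ld @i1/i2  | 2-wide
2. st @i3  | no-port MEM/BR
3. bne+mulh @i4/i5  | 2-wide
4. mul @i6  | WAW r6
5. sll+mulh @i7/i8  | 2-wide
6. xor+xor @i9/i10  | 2-wide
7. st @i11  | tail

PAIRS = 4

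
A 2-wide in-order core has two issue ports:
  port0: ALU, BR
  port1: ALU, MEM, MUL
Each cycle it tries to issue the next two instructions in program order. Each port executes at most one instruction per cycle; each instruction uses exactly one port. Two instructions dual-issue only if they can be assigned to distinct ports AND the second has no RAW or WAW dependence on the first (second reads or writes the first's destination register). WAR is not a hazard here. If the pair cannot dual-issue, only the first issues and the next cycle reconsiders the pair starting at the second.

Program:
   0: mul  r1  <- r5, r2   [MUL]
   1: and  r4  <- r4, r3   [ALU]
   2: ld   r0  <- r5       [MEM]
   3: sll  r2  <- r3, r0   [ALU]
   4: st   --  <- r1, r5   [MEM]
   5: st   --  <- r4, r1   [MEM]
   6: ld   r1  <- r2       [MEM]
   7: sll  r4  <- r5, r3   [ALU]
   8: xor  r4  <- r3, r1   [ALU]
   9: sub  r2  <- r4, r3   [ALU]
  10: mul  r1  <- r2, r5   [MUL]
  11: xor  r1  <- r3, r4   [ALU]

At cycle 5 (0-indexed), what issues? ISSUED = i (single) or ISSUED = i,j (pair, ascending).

  cy0 -> i0,i1 (mul+and) 2-wide
  cy1 -> i2 (ld) RAW r0
  cy2 -> i3,i4 (sll+st) 2-wide
  cy3 -> i5 (st) no-port MEM/MEM
  cy4 -> i6,i7 (ld+sll) 2-wide
  cy5 -> i8 (xor) RAW r4
  cy6 -> i9 (sub) RAW r2
  cy7 -> i10 (mul) WAW r1
  cy8 -> i11 (xor) tail

ISSUED = 8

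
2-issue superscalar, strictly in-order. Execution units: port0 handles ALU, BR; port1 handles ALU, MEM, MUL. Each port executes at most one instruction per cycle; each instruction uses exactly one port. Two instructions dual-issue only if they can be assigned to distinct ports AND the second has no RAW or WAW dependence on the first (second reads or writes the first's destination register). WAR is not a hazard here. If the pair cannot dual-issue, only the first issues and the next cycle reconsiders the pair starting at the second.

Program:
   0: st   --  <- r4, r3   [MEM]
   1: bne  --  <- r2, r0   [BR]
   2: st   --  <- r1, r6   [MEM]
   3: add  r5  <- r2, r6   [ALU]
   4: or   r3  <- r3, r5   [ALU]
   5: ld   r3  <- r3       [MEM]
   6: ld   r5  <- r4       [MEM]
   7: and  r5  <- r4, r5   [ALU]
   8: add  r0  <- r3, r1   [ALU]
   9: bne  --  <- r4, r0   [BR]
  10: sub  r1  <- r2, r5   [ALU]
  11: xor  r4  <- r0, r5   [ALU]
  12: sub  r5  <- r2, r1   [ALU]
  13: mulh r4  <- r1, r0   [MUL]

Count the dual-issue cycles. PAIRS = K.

[0] i0,i1  st.MEM;bne.BR  -- pair
[1] i2,i3  st.MEM;add.ALU  -- pair
[2] i4  or.ALU  -- RAW+WAW r3
[3] i5  ld.MEM  -- no-port MEM/MEM
[4] i6  ld.MEM  -- RAW+WAW r5
[5] i7,i8  and.ALU;add.ALU  -- pair
[6] i9,i10  bne.BR;sub.ALU  -- pair
[7] i11,i12  xor.ALU;sub.ALU  -- pair
[8] i13  mulh.MUL  -- tail

PAIRS = 5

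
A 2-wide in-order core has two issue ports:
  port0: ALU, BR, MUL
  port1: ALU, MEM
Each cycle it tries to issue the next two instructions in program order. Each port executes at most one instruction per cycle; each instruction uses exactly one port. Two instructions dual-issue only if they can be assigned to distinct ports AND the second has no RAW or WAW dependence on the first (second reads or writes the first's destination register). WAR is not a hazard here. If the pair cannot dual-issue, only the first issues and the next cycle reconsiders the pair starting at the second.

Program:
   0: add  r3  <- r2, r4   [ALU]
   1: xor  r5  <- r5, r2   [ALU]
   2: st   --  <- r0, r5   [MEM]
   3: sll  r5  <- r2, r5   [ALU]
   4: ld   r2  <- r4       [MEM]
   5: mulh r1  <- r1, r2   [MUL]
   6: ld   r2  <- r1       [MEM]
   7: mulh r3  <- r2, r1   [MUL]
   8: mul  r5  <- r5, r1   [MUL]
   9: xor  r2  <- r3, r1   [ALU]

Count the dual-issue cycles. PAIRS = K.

0. add;xor @i0&i1  | pair
1. st;sll @i2&i3  | pair
2. ld @i4  | RAW r2
3. mulh @i5  | RAW r1
4. ld @i6  | RAW r2
5. mulh @i7  | no-port MUL/MUL
6. mul;xor @i8&i9  | pair

PAIRS = 3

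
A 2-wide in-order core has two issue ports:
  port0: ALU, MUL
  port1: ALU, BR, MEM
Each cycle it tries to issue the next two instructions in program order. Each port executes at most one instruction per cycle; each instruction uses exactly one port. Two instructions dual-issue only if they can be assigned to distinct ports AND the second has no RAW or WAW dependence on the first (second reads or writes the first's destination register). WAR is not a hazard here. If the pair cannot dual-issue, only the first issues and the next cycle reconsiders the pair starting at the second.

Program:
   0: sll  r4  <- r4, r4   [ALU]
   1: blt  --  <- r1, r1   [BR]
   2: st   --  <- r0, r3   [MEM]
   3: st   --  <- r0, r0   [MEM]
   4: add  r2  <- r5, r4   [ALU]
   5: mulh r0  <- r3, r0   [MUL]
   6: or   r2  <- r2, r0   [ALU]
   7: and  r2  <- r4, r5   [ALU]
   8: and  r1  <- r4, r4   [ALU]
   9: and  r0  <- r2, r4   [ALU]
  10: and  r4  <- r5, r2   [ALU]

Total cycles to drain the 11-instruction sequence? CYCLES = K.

[0] i0&i1  sll.ALU;blt.BR  -- dual
[1] i2  st.MEM  -- no-port MEM/MEM
[2] i3&i4  st.MEM;add.ALU  -- dual
[3] i5  mulh.MUL  -- RAW r0
[4] i6  or.ALU  -- WAW r2
[5] i7&i8  and.ALU;and.ALU  -- dual
[6] i9&i10  and.ALU;and.ALU  -- dual

CYCLES = 7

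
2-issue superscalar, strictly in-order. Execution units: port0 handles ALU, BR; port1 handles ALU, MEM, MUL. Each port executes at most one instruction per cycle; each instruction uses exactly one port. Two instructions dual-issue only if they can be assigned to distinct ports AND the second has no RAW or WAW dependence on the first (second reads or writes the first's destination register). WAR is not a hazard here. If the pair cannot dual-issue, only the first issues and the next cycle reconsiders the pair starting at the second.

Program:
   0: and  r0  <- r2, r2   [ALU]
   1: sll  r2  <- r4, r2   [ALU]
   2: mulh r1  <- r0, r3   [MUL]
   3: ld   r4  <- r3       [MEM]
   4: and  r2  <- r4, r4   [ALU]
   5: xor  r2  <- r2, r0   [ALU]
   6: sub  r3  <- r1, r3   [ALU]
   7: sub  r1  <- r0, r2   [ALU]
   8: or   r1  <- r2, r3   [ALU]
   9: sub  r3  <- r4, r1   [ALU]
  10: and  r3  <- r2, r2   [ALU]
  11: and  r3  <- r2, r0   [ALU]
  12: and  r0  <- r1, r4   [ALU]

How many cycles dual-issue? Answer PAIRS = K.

t=0 i0&i1:and.ALU+sll.ALU ; 2-wide
t=1 i2:mulh.MUL ; no-port MUL/MEM
t=2 i3:ld.MEM ; RAW r4
t=3 i4:and.ALU ; RAW+WAW r2
t=4 i5&i6:xor.ALU+sub.ALU ; 2-wide
t=5 i7:sub.ALU ; WAW r1
t=6 i8:or.ALU ; RAW r1
t=7 i9:sub.ALU ; WAW r3
t=8 i10:and.ALU ; WAW r3
t=9 i11&i12:and.ALU+and.ALU ; 2-wide

PAIRS = 3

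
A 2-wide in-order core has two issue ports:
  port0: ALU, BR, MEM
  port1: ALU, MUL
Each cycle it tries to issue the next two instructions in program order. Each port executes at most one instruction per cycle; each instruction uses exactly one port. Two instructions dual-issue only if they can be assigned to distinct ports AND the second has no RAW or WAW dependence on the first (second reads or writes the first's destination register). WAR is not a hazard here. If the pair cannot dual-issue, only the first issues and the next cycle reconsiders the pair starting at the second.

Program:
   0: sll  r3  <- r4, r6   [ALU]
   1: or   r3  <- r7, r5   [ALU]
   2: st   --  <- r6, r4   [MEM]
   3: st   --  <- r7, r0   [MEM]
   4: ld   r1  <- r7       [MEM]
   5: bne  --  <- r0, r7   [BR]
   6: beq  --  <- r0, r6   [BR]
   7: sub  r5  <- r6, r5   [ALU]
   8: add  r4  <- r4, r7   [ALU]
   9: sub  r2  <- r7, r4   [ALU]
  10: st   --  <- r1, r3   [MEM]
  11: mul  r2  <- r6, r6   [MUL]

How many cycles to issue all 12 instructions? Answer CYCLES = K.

[0] i0  sll.ALU  -- WAW r3
[1] i1&i2  or.ALU st.MEM  -- dual
[2] i3  st.MEM  -- no-port MEM/MEM
[3] i4  ld.MEM  -- no-port MEM/BR
[4] i5  bne.BR  -- no-port BR/BR
[5] i6&i7  beq.BR sub.ALU  -- dual
[6] i8  add.ALU  -- RAW r4
[7] i9&i10  sub.ALU st.MEM  -- dual
[8] i11  mul.MUL  -- tail

CYCLES = 9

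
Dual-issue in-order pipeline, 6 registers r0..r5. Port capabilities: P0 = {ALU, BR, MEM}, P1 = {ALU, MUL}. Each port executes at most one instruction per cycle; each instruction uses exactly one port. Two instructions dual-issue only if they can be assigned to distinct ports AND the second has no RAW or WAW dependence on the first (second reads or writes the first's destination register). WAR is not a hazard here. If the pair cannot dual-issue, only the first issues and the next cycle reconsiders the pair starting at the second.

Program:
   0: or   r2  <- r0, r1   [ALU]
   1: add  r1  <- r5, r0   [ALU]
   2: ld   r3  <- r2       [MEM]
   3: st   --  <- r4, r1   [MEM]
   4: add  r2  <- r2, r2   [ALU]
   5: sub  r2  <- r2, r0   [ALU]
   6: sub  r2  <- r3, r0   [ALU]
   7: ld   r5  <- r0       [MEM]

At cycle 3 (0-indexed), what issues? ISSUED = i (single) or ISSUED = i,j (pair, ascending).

ISSUED = 5

[0] i0&i1  or.ALU/add.ALU  -- 2-wide
[1] i2  ld.MEM  -- no-port MEM/MEM
[2] i3&i4  st.MEM/add.ALU  -- 2-wide
[3] i5  sub.ALU  -- WAW r2
[4] i6&i7  sub.ALU/ld.MEM  -- 2-wide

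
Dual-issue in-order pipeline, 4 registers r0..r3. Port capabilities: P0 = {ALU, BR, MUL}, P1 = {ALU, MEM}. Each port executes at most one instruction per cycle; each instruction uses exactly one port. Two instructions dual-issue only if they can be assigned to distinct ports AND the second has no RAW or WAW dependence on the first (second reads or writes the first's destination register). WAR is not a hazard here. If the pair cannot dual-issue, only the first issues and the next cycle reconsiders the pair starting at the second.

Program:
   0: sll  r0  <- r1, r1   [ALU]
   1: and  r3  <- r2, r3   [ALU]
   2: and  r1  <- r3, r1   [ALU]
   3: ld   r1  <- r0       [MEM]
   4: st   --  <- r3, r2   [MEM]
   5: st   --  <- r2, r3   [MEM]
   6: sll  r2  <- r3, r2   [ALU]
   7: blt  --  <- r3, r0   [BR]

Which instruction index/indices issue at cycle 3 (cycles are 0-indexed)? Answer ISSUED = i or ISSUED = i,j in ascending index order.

ISSUED = 4

0. sll/and @i0&i1  | 2-wide
1. and @i2  | WAW r1
2. ld @i3  | no-port MEM/MEM
3. st @i4  | no-port MEM/MEM
4. st/sll @i5&i6  | 2-wide
5. blt @i7  | tail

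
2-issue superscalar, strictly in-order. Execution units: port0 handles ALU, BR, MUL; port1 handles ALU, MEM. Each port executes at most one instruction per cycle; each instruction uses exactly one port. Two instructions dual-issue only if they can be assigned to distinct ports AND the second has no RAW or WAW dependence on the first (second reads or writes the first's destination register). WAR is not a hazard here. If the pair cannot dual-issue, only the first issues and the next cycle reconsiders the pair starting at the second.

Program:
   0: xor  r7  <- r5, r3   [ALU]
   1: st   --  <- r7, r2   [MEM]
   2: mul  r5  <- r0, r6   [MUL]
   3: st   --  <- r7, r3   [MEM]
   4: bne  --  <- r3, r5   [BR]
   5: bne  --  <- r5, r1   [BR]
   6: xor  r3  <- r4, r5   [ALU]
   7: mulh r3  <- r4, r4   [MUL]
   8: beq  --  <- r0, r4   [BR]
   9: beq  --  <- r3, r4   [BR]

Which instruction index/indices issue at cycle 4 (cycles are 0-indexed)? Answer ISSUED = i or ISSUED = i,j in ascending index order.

ISSUED = 7

[0] i0  xor  -- RAW r7
[1] i1,i2  st;mul  -- dual
[2] i3,i4  st;bne  -- dual
[3] i5,i6  bne;xor  -- dual
[4] i7  mulh  -- no-port MUL/BR
[5] i8  beq  -- no-port BR/BR
[6] i9  beq  -- tail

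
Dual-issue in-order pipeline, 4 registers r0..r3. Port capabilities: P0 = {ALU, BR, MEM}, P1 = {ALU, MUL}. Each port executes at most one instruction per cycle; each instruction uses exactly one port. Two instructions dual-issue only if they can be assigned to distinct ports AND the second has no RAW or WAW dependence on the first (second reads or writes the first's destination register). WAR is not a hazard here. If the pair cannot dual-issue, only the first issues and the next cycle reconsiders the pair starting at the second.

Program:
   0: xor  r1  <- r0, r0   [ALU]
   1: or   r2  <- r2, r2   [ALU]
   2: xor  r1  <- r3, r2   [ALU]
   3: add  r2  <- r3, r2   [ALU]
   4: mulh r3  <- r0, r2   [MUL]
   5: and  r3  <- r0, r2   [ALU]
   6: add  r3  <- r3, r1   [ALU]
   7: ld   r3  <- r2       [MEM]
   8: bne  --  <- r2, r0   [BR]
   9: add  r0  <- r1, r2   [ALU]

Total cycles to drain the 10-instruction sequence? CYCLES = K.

CYCLES = 7

#0 head=0: xor+or i0/i1 dual
#1 head=2: xor+add i2/i3 dual
#2 head=4: mulh i4 WAW r3
#3 head=5: and i5 RAW+WAW r3
#4 head=6: add i6 WAW r3
#5 head=7: ld i7 no-port MEM/BR
#6 head=8: bne+add i8/i9 dual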